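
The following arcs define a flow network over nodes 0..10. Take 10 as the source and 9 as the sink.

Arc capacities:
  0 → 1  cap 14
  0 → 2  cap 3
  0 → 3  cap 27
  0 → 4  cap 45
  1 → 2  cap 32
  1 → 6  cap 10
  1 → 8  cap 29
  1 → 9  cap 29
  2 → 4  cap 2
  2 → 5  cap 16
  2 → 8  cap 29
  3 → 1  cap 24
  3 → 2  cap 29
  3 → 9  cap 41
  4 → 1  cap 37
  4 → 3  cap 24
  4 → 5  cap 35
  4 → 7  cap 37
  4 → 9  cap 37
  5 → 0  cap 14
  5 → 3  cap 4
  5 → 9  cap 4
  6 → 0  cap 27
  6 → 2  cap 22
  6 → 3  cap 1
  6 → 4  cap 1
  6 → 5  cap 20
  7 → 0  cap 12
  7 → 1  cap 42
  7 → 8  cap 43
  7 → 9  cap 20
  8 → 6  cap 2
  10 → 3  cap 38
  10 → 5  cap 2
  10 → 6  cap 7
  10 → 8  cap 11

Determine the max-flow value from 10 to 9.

Maximum flow value: 49

augment #1: 10→3→9 bottleneck 38, total now 38
augment #2: 10→5→9 bottleneck 2, total now 40
augment #3: 10→6→3→9 bottleneck 1, total now 41
augment #4: 10→6→4→9 bottleneck 1, total now 42
augment #5: 10→6→5→9 bottleneck 2, total now 44
augment #6: 10→6→0→1→9 bottleneck 3, total now 47
augment #7: 10→8→6→0→1→9 bottleneck 2, total now 49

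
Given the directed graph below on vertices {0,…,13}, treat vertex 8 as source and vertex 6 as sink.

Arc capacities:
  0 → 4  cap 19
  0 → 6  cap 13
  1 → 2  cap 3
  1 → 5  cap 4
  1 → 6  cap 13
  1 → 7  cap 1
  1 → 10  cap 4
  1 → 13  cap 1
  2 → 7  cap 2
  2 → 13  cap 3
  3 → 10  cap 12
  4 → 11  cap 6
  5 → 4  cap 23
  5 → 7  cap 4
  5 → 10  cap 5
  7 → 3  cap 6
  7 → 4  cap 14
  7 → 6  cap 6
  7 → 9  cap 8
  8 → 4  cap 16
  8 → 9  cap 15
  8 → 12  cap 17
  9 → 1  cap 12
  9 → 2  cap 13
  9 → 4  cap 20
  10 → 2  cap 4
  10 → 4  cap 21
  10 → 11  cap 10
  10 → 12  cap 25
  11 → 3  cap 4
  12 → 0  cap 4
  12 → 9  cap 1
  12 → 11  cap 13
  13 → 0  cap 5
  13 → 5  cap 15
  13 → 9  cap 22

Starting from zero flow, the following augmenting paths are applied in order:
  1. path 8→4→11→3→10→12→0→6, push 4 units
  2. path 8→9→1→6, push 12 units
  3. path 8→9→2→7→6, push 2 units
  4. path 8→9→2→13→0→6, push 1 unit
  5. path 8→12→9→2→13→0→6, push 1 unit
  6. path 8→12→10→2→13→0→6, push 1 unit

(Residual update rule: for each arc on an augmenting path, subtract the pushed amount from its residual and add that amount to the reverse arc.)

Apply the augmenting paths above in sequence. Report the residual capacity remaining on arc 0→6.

after path 1 (8→4→11→3→10→12→0→6, push 4): res(0,6)=9
after path 2 (8→9→1→6, push 12): res(0,6)=9
after path 3 (8→9→2→7→6, push 2): res(0,6)=9
after path 4 (8→9→2→13→0→6, push 1): res(0,6)=8
after path 5 (8→12→9→2→13→0→6, push 1): res(0,6)=7
after path 6 (8→12→10→2→13→0→6, push 1): res(0,6)=6

Residual capacity of (0,6): 6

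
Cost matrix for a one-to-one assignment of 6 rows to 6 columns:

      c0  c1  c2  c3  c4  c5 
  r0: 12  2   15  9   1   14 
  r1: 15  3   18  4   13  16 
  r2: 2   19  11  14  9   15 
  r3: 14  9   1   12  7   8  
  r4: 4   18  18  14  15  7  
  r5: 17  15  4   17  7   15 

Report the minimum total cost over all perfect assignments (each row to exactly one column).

Minimum assignment cost: 23

optimal assignment: row0→col1 (cost 2), row1→col3 (cost 4), row2→col0 (cost 2), row3→col2 (cost 1), row4→col5 (cost 7), row5→col4 (cost 7)
total = 2 + 4 + 2 + 1 + 7 + 7 = 23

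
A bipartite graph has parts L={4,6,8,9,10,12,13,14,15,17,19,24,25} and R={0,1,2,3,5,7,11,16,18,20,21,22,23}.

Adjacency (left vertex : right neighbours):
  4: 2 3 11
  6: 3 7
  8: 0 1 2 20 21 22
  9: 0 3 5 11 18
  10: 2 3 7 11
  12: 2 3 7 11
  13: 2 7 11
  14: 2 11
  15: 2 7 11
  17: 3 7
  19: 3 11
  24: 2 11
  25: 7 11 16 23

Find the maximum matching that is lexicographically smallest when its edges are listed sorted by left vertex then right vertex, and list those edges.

|M| = 7 (so the lex-smallest maximum matching has 7 edges)
process left vertices in ascending order; for each, take the smallest-labelled available neighbour that still permits 7 edges overall, or leave it unmatched if none does
lex-smallest matching: {4-2, 6-3, 8-0, 9-5, 10-7, 12-11, 25-16}

Lex-smallest maximum matching: {(4,2), (6,3), (8,0), (9,5), (10,7), (12,11), (25,16)}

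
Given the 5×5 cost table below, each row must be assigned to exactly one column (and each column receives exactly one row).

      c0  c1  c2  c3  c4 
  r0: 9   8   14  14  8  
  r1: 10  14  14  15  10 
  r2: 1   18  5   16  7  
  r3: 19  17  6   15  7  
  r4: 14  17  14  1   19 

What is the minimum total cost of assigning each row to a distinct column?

Minimum assignment cost: 26

optimal assignment: row0→col1 (cost 8), row1→col4 (cost 10), row2→col0 (cost 1), row3→col2 (cost 6), row4→col3 (cost 1)
total = 8 + 10 + 1 + 6 + 1 = 26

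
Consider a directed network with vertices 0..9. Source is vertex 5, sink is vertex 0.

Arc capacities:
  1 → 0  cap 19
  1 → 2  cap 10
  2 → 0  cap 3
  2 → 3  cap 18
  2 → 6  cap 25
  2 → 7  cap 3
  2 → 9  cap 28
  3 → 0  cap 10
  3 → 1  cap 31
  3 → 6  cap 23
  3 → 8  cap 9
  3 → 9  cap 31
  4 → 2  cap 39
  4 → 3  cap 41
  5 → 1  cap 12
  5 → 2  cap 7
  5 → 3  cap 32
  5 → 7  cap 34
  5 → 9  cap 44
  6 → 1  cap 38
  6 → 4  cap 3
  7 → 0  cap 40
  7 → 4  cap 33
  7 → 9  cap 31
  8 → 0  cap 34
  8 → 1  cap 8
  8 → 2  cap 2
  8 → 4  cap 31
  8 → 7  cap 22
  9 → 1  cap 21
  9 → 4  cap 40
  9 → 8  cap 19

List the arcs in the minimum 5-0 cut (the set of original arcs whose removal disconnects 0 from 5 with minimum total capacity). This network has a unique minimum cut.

augment #1: 5→1→0 push 12
augment #2: 5→2→0 push 3
augment #3: 5→3→0 push 10
augment #4: 5→7→0 push 34
augment #5: 5→2→7→0 push 3
augment #6: 5→3→1→0 push 7
augment #7: 5→3→8→0 push 9
augment #8: 5→9→8→0 push 19
max flow = 97; residual-reachable set from 5 gives S-side
cut edges (S→T): {(1,0), (2,0), (2,7), (3,0), (3,8), (5,7), (9,8)} total cap 97

Min-cut arcs: {(1,0), (2,0), (2,7), (3,0), (3,8), (5,7), (9,8)} (total capacity 97)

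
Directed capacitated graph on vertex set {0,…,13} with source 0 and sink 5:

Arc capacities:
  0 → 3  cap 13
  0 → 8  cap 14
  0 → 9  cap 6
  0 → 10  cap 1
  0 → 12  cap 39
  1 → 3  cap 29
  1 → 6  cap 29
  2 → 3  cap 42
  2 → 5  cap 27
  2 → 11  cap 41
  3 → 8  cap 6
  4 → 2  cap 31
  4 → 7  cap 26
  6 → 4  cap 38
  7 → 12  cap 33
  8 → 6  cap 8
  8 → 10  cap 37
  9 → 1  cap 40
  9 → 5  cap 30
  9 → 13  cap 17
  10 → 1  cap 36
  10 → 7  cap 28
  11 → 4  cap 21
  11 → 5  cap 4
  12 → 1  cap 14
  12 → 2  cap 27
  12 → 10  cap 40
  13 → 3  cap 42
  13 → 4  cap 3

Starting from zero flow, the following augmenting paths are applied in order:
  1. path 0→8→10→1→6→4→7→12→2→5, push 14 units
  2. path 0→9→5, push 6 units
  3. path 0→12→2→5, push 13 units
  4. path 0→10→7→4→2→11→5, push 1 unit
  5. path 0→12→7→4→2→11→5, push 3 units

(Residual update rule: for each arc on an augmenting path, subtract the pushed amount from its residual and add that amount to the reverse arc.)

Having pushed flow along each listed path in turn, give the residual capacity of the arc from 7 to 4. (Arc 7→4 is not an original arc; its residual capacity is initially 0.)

after path 1 (0→8→10→1→6→4→7→12→2→5, push 14): res(7,4)=14
after path 2 (0→9→5, push 6): res(7,4)=14
after path 3 (0→12→2→5, push 13): res(7,4)=14
after path 4 (0→10→7→4→2→11→5, push 1): res(7,4)=13
after path 5 (0→12→7→4→2→11→5, push 3): res(7,4)=10

Residual capacity of (7,4): 10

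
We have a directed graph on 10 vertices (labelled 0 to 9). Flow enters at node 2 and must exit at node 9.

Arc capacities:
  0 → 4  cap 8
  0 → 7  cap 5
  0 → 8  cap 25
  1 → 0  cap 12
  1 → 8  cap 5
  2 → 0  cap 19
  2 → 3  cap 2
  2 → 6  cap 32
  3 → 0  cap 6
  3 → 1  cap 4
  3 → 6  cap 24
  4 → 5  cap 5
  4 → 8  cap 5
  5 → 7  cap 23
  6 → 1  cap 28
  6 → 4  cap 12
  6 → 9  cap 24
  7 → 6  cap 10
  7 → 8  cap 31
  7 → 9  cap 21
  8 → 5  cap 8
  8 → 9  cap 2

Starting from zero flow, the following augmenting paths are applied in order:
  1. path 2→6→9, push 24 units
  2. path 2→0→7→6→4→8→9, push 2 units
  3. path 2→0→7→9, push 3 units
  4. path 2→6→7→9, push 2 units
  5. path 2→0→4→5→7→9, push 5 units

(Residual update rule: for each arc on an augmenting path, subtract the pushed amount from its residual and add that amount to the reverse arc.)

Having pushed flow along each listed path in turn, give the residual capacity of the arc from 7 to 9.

Residual capacity of (7,9): 11

after path 1 (2→6→9, push 24): res(7,9)=21
after path 2 (2→0→7→6→4→8→9, push 2): res(7,9)=21
after path 3 (2→0→7→9, push 3): res(7,9)=18
after path 4 (2→6→7→9, push 2): res(7,9)=16
after path 5 (2→0→4→5→7→9, push 5): res(7,9)=11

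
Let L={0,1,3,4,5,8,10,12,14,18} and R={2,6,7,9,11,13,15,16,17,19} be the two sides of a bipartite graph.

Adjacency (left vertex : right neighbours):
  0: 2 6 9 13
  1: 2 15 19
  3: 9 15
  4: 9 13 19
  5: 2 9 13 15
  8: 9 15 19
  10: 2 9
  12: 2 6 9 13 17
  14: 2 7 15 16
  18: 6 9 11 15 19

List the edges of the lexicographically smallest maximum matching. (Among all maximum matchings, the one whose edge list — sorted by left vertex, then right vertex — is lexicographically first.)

|M| = 9 (so the lex-smallest maximum matching has 9 edges)
process left vertices in ascending order; for each, take the smallest-labelled available neighbour that still permits 9 edges overall, or leave it unmatched if none does
lex-smallest matching: {0-6, 1-2, 3-9, 4-13, 5-15, 8-19, 12-17, 14-7, 18-11}

Lex-smallest maximum matching: {(0,6), (1,2), (3,9), (4,13), (5,15), (8,19), (12,17), (14,7), (18,11)}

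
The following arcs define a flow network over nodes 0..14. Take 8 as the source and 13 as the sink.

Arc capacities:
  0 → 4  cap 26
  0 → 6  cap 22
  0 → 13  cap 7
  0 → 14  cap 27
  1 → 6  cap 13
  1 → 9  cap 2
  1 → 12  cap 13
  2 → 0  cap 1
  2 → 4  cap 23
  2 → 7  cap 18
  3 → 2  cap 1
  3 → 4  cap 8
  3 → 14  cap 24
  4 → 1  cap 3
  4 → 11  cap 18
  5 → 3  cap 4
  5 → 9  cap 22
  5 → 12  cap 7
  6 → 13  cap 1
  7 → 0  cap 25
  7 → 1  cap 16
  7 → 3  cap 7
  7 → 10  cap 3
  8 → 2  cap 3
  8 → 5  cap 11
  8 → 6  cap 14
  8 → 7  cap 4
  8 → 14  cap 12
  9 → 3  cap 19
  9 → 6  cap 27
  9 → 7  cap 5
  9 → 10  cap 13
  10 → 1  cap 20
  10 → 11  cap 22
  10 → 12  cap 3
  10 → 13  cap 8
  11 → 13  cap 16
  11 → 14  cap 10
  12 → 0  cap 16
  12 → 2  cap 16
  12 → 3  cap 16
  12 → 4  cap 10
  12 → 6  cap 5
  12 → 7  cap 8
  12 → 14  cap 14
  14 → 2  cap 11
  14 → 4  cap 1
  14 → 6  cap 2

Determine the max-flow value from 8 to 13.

Maximum flow value: 31

augment #1: 8→6→13 bottleneck 1, total now 1
augment #2: 8→2→0→13 bottleneck 1, total now 2
augment #3: 8→7→0→13 bottleneck 4, total now 6
augment #4: 8→2→4→11→13 bottleneck 2, total now 8
augment #5: 8→5→9→10→13 bottleneck 8, total now 16
augment #6: 8→5→12→0→13 bottleneck 2, total now 18
augment #7: 8→14→4→11→13 bottleneck 1, total now 19
augment #8: 8→5→3→4→11→13 bottleneck 1, total now 20
augment #9: 8→14→2→4→11→13 bottleneck 11, total now 31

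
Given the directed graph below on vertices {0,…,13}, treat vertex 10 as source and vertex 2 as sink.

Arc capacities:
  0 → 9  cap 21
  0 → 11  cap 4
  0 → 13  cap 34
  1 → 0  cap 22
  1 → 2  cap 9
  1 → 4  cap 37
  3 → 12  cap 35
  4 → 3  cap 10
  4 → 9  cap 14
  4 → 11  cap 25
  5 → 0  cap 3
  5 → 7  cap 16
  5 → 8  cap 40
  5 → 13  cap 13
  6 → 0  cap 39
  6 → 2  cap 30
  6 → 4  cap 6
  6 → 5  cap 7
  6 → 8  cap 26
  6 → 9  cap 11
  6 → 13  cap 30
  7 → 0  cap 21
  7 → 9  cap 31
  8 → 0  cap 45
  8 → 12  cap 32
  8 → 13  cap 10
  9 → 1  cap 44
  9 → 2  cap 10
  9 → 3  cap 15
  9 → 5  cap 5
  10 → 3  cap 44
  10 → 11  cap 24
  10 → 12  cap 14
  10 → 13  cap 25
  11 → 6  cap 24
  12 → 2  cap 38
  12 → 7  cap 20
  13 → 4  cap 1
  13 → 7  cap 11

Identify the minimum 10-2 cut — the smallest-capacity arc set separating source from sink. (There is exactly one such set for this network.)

augment #1: 10→12→2 push 14
augment #2: 10→3→12→2 push 24
augment #3: 10→11→6→2 push 24
augment #4: 10→13→4→9→2 push 1
augment #5: 10→13→7→9→2 push 9
augment #6: 10→13→7→9→1→2 push 2
augment #7: 10→3→12→7→9→1→2 push 7
max flow = 81; residual-reachable set from 10 gives S-side
cut edges (S→T): {(1,2), (9,2), (11,6), (12,2)} total cap 81

Min-cut arcs: {(1,2), (9,2), (11,6), (12,2)} (total capacity 81)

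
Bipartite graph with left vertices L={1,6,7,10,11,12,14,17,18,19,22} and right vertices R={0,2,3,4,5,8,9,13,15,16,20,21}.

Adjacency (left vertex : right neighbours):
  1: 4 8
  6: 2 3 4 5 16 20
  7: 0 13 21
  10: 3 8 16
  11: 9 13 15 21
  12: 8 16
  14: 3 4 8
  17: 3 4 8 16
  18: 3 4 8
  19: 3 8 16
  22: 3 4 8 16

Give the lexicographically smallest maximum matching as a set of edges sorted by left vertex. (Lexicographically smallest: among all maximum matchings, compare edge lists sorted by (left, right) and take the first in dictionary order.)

|M| = 7 (so the lex-smallest maximum matching has 7 edges)
process left vertices in ascending order; for each, take the smallest-labelled available neighbour that still permits 7 edges overall, or leave it unmatched if none does
lex-smallest matching: {1-4, 6-2, 7-0, 10-3, 11-9, 12-8, 17-16}

Lex-smallest maximum matching: {(1,4), (6,2), (7,0), (10,3), (11,9), (12,8), (17,16)}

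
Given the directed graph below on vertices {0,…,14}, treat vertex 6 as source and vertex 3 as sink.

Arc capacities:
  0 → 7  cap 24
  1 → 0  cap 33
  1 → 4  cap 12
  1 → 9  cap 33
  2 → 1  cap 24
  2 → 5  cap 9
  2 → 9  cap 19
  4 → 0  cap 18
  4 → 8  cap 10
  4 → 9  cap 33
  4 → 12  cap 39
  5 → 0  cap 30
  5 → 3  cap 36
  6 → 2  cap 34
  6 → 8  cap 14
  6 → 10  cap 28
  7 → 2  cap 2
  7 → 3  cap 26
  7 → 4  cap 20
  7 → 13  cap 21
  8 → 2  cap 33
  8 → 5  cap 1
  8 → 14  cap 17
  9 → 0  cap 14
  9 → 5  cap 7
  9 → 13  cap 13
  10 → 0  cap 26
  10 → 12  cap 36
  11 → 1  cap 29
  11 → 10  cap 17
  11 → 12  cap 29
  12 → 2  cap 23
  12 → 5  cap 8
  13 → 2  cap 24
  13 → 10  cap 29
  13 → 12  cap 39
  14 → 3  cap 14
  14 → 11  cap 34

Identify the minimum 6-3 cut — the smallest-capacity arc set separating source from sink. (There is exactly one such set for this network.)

Min-cut arcs: {(0,7), (2,5), (8,5), (9,5), (12,5), (14,3)} (total capacity 63)

augment #1: 6→2→5→3 push 9
augment #2: 6→8→5→3 push 1
augment #3: 6→8→14→3 push 13
augment #4: 6→2→9→5→3 push 7
augment #5: 6→10→0→7→3 push 24
augment #6: 6→10→12→5→3 push 4
augment #7: 6→2→1→4→8→14→3 push 1
augment #8: 6→2→1→4→12→5→3 push 4
max flow = 63; residual-reachable set from 6 gives S-side
cut edges (S→T): {(0,7), (2,5), (8,5), (9,5), (12,5), (14,3)} total cap 63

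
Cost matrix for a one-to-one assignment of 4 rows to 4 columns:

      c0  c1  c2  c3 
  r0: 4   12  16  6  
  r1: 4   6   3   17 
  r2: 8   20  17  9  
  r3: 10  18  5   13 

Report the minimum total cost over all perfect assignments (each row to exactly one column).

optimal assignment: row0→col0 (cost 4), row1→col1 (cost 6), row2→col3 (cost 9), row3→col2 (cost 5)
total = 4 + 6 + 9 + 5 = 24

Minimum assignment cost: 24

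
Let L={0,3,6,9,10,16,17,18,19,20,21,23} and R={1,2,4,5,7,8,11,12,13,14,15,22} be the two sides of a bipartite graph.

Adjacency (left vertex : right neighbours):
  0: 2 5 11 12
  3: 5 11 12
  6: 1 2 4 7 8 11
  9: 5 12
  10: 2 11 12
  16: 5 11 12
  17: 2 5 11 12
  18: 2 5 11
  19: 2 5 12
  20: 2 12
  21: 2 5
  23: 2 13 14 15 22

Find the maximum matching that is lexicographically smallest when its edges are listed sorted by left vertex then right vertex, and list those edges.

Lex-smallest maximum matching: {(0,2), (3,5), (6,1), (9,12), (10,11), (23,13)}

|M| = 6 (so the lex-smallest maximum matching has 6 edges)
process left vertices in ascending order; for each, take the smallest-labelled available neighbour that still permits 6 edges overall, or leave it unmatched if none does
lex-smallest matching: {0-2, 3-5, 6-1, 9-12, 10-11, 23-13}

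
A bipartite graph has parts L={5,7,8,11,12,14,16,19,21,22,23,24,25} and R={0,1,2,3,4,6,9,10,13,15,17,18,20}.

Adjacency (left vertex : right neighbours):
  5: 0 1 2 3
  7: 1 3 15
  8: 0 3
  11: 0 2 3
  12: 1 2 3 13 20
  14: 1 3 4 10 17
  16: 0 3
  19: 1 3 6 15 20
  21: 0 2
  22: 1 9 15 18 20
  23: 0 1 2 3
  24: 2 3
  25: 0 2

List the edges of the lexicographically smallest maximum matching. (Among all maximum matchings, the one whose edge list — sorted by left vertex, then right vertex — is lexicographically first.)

|M| = 9 (so the lex-smallest maximum matching has 9 edges)
process left vertices in ascending order; for each, take the smallest-labelled available neighbour that still permits 9 edges overall, or leave it unmatched if none does
lex-smallest matching: {5-0, 7-15, 8-3, 11-2, 12-13, 14-4, 19-6, 22-9, 23-1}

Lex-smallest maximum matching: {(5,0), (7,15), (8,3), (11,2), (12,13), (14,4), (19,6), (22,9), (23,1)}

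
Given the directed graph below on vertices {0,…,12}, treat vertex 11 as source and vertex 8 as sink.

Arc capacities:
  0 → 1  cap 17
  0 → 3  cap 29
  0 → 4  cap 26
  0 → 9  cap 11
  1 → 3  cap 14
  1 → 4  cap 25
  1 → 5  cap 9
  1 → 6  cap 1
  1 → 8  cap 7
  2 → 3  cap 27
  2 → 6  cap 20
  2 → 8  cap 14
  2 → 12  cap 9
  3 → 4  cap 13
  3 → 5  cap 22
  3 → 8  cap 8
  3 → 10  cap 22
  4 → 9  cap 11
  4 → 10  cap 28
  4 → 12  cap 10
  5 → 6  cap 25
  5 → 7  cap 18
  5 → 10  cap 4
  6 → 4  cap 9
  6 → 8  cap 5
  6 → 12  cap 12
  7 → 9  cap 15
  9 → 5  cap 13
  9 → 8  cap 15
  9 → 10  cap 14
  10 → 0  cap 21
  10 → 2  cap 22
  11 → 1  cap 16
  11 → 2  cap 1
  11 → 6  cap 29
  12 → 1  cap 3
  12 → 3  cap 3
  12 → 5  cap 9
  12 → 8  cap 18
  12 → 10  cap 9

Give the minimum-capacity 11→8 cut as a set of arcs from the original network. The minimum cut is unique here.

Min-cut arcs: {(6,4), (6,8), (6,12), (11,1), (11,2)} (total capacity 43)

augment #1: 11→1→8 push 7
augment #2: 11→2→8 push 1
augment #3: 11→6→8 push 5
augment #4: 11→1→3→8 push 8
augment #5: 11→6→12→8 push 12
augment #6: 11→1→4→9→8 push 1
augment #7: 11→6→4→9→8 push 9
max flow = 43; residual-reachable set from 11 gives S-side
cut edges (S→T): {(6,4), (6,8), (6,12), (11,1), (11,2)} total cap 43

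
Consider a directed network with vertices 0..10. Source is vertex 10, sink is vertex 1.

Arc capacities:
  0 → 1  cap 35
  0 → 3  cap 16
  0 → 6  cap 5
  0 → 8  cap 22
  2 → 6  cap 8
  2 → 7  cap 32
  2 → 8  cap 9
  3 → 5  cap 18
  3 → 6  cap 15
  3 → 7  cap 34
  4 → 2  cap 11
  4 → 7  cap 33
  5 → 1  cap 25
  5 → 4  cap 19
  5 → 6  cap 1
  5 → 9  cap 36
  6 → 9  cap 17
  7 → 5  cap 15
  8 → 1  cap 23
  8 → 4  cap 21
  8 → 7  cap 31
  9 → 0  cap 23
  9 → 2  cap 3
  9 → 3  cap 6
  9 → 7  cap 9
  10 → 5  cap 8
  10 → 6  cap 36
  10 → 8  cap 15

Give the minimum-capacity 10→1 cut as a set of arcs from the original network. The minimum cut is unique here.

augment #1: 10→5→1 push 8
augment #2: 10→8→1 push 15
augment #3: 10→6→9→0→1 push 17
max flow = 40; residual-reachable set from 10 gives S-side
cut edges (S→T): {(6,9), (10,5), (10,8)} total cap 40

Min-cut arcs: {(6,9), (10,5), (10,8)} (total capacity 40)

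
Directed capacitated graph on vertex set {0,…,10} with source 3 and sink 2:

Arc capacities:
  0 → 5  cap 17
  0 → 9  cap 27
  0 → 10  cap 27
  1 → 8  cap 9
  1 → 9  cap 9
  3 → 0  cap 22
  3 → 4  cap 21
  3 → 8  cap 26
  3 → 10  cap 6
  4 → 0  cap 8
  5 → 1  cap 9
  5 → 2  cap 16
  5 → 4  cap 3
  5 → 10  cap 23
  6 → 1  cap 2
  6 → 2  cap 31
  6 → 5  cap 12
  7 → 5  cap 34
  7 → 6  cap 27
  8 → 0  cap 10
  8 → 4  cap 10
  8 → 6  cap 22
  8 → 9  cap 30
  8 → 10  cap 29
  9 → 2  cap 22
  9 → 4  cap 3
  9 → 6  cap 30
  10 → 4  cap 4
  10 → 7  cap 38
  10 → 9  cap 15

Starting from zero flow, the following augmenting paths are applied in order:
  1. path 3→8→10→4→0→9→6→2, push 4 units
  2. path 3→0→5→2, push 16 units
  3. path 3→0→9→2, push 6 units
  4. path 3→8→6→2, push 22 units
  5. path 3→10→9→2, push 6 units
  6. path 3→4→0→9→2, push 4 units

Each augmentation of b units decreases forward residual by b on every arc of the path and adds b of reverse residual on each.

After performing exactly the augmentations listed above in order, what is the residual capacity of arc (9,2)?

after path 1 (3→8→10→4→0→9→6→2, push 4): res(9,2)=22
after path 2 (3→0→5→2, push 16): res(9,2)=22
after path 3 (3→0→9→2, push 6): res(9,2)=16
after path 4 (3→8→6→2, push 22): res(9,2)=16
after path 5 (3→10→9→2, push 6): res(9,2)=10
after path 6 (3→4→0→9→2, push 4): res(9,2)=6

Residual capacity of (9,2): 6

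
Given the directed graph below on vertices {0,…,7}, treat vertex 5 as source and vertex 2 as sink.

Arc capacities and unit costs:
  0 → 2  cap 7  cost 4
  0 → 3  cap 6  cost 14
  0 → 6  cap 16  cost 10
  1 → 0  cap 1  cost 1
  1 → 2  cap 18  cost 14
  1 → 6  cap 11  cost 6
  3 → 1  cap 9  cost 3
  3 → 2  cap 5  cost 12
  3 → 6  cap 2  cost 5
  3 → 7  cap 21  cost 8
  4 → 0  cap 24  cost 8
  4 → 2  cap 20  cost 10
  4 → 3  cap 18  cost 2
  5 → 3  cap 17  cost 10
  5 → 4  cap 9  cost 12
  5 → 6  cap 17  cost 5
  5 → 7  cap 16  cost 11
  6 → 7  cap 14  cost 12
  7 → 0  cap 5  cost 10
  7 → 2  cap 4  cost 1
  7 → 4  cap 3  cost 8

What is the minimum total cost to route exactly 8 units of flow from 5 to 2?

Minimum cost for 8 units: 132

shortest-cost path #1: 5→7→2 push 4 @ unit cost 12 (adds 48)
shortest-cost path #2: 5→3→1→0→2 push 1 @ unit cost 18 (adds 18)
shortest-cost path #3: 5→3→2 push 3 @ unit cost 22 (adds 66)
total cost = 132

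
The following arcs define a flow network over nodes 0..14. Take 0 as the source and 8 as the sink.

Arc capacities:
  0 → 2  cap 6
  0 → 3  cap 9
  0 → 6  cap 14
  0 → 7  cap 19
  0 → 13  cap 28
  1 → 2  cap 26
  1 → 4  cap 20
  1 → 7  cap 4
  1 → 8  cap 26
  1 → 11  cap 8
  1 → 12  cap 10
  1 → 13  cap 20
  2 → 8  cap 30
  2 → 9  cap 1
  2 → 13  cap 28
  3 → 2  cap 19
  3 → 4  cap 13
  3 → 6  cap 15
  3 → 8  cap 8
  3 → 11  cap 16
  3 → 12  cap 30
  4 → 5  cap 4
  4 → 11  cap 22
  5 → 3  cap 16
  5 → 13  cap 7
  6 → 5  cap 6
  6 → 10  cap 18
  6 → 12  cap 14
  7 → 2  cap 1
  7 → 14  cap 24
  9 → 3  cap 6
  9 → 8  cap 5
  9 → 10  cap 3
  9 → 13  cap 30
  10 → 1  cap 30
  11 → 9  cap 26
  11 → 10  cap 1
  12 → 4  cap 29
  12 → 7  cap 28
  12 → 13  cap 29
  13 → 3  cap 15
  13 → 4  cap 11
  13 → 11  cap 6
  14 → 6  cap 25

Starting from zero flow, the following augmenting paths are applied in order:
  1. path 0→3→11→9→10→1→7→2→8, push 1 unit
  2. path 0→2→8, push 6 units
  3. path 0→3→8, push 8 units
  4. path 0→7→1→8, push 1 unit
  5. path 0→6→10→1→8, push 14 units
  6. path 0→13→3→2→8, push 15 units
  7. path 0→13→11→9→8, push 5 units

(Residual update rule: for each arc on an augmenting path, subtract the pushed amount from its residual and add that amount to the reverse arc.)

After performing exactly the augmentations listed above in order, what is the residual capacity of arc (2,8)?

Residual capacity of (2,8): 8

after path 1 (0→3→11→9→10→1→7→2→8, push 1): res(2,8)=29
after path 2 (0→2→8, push 6): res(2,8)=23
after path 3 (0→3→8, push 8): res(2,8)=23
after path 4 (0→7→1→8, push 1): res(2,8)=23
after path 5 (0→6→10→1→8, push 14): res(2,8)=23
after path 6 (0→13→3→2→8, push 15): res(2,8)=8
after path 7 (0→13→11→9→8, push 5): res(2,8)=8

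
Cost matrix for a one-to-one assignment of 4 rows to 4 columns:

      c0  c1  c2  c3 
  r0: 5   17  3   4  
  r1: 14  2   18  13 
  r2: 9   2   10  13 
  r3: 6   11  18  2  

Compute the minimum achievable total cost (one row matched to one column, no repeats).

optimal assignment: row0→col2 (cost 3), row1→col1 (cost 2), row2→col0 (cost 9), row3→col3 (cost 2)
total = 3 + 2 + 9 + 2 = 16

Minimum assignment cost: 16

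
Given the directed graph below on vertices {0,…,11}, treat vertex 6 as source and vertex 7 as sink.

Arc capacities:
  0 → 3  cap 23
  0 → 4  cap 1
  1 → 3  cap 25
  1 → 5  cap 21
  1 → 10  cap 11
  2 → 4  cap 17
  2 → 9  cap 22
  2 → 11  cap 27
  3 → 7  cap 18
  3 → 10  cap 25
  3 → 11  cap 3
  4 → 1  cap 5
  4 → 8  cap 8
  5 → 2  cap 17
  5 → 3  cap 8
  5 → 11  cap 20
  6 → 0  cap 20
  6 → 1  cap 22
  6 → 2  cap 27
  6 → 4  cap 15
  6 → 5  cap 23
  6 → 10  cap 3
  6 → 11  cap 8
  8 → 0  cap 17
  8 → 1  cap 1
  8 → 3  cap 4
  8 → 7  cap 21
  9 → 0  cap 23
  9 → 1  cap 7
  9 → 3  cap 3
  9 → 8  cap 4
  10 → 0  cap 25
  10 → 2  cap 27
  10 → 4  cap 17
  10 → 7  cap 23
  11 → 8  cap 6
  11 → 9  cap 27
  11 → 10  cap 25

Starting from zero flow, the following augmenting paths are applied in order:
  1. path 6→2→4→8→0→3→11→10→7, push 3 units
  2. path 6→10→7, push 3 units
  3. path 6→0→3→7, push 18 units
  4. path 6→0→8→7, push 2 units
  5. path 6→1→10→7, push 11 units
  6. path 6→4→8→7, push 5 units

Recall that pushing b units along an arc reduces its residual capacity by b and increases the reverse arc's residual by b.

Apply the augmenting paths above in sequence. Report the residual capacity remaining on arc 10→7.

Residual capacity of (10,7): 6

after path 1 (6→2→4→8→0→3→11→10→7, push 3): res(10,7)=20
after path 2 (6→10→7, push 3): res(10,7)=17
after path 3 (6→0→3→7, push 18): res(10,7)=17
after path 4 (6→0→8→7, push 2): res(10,7)=17
after path 5 (6→1→10→7, push 11): res(10,7)=6
after path 6 (6→4→8→7, push 5): res(10,7)=6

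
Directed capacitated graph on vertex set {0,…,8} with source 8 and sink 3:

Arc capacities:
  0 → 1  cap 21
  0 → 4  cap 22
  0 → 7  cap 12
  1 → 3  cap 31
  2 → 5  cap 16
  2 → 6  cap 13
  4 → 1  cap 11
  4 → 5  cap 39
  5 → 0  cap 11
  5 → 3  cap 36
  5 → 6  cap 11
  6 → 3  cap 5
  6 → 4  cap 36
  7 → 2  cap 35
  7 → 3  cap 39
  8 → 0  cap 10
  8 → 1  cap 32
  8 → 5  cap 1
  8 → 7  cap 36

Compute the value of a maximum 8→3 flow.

augment #1: 8→1→3 bottleneck 31, total now 31
augment #2: 8→5→3 bottleneck 1, total now 32
augment #3: 8→7→3 bottleneck 36, total now 68
augment #4: 8→0→7→3 bottleneck 3, total now 71
augment #5: 8→0→4→5→3 bottleneck 7, total now 78

Maximum flow value: 78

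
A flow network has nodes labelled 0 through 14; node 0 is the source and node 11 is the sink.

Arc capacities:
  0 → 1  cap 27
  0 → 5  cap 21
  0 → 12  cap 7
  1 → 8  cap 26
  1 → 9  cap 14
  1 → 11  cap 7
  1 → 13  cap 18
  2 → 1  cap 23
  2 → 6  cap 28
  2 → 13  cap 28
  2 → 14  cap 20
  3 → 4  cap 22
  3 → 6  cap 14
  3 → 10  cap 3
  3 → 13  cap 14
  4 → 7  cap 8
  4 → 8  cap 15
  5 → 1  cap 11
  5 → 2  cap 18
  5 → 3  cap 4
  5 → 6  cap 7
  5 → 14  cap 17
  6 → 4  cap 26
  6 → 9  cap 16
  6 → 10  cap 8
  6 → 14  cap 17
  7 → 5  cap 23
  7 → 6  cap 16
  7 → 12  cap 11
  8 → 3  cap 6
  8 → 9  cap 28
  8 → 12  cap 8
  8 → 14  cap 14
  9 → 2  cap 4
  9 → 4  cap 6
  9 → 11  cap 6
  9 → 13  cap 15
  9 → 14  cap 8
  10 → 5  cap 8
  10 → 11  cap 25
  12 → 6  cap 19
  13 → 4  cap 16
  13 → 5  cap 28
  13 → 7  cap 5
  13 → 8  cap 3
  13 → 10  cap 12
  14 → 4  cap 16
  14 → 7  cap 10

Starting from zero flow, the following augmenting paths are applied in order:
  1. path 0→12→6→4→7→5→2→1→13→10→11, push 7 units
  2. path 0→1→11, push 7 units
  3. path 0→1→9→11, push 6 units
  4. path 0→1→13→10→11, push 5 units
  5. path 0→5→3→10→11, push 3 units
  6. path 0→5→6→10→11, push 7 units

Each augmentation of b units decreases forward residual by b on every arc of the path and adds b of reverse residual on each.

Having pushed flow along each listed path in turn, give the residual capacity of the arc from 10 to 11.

Residual capacity of (10,11): 3

after path 1 (0→12→6→4→7→5→2→1→13→10→11, push 7): res(10,11)=18
after path 2 (0→1→11, push 7): res(10,11)=18
after path 3 (0→1→9→11, push 6): res(10,11)=18
after path 4 (0→1→13→10→11, push 5): res(10,11)=13
after path 5 (0→5→3→10→11, push 3): res(10,11)=10
after path 6 (0→5→6→10→11, push 7): res(10,11)=3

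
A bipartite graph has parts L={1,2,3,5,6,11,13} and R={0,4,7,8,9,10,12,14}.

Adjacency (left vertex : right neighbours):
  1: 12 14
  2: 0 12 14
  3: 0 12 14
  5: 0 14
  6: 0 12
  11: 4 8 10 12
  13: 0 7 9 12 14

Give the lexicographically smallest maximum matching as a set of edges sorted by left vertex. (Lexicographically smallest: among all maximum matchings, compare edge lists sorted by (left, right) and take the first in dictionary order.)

|M| = 5 (so the lex-smallest maximum matching has 5 edges)
process left vertices in ascending order; for each, take the smallest-labelled available neighbour that still permits 5 edges overall, or leave it unmatched if none does
lex-smallest matching: {1-12, 2-0, 3-14, 11-4, 13-7}

Lex-smallest maximum matching: {(1,12), (2,0), (3,14), (11,4), (13,7)}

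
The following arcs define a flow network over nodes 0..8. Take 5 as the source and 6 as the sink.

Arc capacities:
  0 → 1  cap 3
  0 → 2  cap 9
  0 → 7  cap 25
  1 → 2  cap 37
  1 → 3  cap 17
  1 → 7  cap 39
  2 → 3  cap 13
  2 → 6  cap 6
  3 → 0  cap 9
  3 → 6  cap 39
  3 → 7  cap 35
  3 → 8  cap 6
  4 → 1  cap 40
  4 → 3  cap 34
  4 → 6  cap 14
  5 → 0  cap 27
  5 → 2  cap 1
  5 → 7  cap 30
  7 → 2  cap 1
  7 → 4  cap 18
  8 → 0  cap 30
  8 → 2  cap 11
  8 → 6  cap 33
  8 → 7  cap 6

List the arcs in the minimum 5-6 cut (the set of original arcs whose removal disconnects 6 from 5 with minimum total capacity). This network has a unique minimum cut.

augment #1: 5→2→6 push 1
augment #2: 5→0→2→6 push 5
augment #3: 5→7→4→6 push 14
augment #4: 5→0→1→3→6 push 3
augment #5: 5→0→2→3→6 push 4
augment #6: 5→7→2→3→6 push 1
augment #7: 5→7→4→3→6 push 4
max flow = 32; residual-reachable set from 5 gives S-side
cut edges (S→T): {(0,1), (0,2), (5,2), (7,2), (7,4)} total cap 32

Min-cut arcs: {(0,1), (0,2), (5,2), (7,2), (7,4)} (total capacity 32)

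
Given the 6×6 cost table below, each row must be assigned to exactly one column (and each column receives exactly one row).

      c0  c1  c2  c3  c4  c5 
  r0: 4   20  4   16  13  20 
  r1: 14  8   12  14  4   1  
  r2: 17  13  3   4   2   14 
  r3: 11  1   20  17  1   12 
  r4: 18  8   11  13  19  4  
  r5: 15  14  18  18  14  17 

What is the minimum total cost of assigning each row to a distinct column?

Minimum assignment cost: 32

optimal assignment: row0→col2 (cost 4), row1→col4 (cost 4), row2→col3 (cost 4), row3→col1 (cost 1), row4→col5 (cost 4), row5→col0 (cost 15)
total = 4 + 4 + 4 + 1 + 4 + 15 = 32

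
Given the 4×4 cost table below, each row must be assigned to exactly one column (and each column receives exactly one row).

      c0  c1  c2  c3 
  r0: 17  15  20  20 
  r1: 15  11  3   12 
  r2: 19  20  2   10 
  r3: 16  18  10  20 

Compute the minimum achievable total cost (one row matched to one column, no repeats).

Minimum assignment cost: 44

optimal assignment: row0→col1 (cost 15), row1→col2 (cost 3), row2→col3 (cost 10), row3→col0 (cost 16)
total = 15 + 3 + 10 + 16 = 44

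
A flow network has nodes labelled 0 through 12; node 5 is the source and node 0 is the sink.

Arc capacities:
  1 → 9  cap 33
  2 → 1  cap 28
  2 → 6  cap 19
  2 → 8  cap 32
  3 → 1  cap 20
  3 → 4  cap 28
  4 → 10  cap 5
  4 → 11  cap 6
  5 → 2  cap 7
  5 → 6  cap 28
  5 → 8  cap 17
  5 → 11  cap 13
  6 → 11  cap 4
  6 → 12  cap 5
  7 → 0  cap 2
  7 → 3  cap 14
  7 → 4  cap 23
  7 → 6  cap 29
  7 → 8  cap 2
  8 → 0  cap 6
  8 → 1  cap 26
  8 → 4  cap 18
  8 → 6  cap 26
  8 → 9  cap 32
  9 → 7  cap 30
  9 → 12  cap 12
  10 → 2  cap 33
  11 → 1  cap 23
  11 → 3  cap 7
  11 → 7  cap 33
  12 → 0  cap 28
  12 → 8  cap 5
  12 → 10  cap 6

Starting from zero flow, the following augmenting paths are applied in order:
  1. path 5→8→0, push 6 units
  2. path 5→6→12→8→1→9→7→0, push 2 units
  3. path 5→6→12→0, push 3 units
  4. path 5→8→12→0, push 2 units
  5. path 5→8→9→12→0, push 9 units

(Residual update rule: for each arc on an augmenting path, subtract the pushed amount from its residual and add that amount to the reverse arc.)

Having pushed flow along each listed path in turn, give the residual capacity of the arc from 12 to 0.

Residual capacity of (12,0): 14

after path 1 (5→8→0, push 6): res(12,0)=28
after path 2 (5→6→12→8→1→9→7→0, push 2): res(12,0)=28
after path 3 (5→6→12→0, push 3): res(12,0)=25
after path 4 (5→8→12→0, push 2): res(12,0)=23
after path 5 (5→8→9→12→0, push 9): res(12,0)=14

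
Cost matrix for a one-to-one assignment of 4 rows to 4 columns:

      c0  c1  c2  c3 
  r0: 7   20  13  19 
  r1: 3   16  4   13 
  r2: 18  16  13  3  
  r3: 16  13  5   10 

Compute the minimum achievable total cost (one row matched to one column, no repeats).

optimal assignment: row0→col0 (cost 7), row1→col2 (cost 4), row2→col3 (cost 3), row3→col1 (cost 13)
total = 7 + 4 + 3 + 13 = 27

Minimum assignment cost: 27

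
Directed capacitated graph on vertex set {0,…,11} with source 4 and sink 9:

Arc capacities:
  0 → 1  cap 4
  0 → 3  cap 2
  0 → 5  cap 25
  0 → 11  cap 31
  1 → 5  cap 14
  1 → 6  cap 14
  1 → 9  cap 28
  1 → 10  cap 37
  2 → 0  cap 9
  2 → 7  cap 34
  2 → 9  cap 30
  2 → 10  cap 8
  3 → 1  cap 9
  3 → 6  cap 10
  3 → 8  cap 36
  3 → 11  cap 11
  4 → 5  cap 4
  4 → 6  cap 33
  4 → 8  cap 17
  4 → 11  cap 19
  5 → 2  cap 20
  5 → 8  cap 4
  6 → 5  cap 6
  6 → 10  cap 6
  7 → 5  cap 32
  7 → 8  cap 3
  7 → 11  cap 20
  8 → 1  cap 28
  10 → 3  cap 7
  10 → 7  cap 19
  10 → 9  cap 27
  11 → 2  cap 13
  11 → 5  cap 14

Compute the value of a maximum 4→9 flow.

Maximum flow value: 52

augment #1: 4→5→2→9 bottleneck 4, total now 4
augment #2: 4→6→10→9 bottleneck 6, total now 10
augment #3: 4→8→1→9 bottleneck 17, total now 27
augment #4: 4→11→2→9 bottleneck 13, total now 40
augment #5: 4→6→5→2→9 bottleneck 6, total now 46
augment #6: 4→11→5→2→9 bottleneck 6, total now 52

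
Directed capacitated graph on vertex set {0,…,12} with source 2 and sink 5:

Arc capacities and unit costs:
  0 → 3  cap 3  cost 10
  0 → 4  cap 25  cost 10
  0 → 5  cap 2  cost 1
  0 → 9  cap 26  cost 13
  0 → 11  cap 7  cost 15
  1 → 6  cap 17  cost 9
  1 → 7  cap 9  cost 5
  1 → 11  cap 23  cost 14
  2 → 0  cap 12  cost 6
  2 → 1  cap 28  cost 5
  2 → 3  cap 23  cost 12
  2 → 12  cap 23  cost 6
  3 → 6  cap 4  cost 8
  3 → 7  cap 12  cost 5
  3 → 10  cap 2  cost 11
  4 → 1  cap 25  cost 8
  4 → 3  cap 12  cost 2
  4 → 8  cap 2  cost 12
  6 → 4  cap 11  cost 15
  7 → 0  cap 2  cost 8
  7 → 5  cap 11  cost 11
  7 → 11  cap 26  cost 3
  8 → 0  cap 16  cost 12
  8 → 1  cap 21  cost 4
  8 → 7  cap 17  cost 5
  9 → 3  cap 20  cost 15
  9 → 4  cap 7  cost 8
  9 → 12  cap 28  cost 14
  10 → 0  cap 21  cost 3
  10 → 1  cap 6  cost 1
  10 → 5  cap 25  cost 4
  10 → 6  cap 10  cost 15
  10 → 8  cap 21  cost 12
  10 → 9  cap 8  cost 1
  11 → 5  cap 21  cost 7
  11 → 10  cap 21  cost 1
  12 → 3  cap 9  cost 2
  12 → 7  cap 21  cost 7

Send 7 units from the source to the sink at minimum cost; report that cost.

shortest-cost path #1: 2→0→5 push 2 @ unit cost 7 (adds 14)
shortest-cost path #2: 2→1→7→11→10→5 push 5 @ unit cost 18 (adds 90)
total cost = 104

Minimum cost for 7 units: 104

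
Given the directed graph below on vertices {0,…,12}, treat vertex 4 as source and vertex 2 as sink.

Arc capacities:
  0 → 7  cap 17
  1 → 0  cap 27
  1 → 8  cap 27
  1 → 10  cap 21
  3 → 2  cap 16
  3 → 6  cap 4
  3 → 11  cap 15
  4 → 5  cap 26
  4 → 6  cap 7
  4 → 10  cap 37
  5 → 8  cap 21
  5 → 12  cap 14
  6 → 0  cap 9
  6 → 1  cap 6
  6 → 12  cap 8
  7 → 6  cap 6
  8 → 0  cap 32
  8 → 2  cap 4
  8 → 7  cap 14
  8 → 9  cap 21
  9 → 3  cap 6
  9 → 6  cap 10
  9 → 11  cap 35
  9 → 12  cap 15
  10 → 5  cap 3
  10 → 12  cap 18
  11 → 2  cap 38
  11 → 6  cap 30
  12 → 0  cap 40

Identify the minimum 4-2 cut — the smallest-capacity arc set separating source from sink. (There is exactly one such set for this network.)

augment #1: 4→5→8→2 push 4
augment #2: 4→5→8→9→3→2 push 6
augment #3: 4→5→8→9→11→2 push 11
augment #4: 4→6→1→8→9→11→2 push 4
max flow = 25; residual-reachable set from 4 gives S-side
cut edges (S→T): {(8,2), (8,9)} total cap 25

Min-cut arcs: {(8,2), (8,9)} (total capacity 25)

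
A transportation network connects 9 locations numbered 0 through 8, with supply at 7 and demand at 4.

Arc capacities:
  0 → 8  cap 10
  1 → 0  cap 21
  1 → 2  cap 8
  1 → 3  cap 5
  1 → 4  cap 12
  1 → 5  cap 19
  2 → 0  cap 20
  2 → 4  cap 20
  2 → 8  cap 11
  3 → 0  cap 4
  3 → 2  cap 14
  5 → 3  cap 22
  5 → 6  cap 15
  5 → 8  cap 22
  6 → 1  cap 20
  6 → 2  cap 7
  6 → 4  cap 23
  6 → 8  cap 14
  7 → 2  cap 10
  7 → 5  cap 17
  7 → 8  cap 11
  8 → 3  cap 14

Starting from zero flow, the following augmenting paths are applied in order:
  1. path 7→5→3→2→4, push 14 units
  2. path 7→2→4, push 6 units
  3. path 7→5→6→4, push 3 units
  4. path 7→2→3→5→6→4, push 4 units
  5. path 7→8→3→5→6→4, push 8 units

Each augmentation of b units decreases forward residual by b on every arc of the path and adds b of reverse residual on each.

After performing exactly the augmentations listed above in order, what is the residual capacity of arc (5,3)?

after path 1 (7→5→3→2→4, push 14): res(5,3)=8
after path 2 (7→2→4, push 6): res(5,3)=8
after path 3 (7→5→6→4, push 3): res(5,3)=8
after path 4 (7→2→3→5→6→4, push 4): res(5,3)=12
after path 5 (7→8→3→5→6→4, push 8): res(5,3)=20

Residual capacity of (5,3): 20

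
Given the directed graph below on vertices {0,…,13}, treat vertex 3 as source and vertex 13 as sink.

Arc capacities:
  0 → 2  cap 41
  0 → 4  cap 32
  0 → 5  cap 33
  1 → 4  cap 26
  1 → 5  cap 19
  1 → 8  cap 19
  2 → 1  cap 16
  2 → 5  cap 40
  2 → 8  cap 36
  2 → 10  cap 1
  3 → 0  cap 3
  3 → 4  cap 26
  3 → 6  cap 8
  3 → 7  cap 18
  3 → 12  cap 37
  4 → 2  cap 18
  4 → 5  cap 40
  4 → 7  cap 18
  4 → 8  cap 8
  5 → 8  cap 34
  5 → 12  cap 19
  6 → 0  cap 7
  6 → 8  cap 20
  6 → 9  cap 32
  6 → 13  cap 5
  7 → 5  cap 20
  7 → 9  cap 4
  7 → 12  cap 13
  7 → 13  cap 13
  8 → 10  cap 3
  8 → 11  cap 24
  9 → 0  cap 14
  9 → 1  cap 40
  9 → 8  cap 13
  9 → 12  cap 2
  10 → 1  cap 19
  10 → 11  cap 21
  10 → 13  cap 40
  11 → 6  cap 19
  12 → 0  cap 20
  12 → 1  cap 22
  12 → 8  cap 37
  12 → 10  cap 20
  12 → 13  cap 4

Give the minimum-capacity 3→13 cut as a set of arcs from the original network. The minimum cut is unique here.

Min-cut arcs: {(2,10), (6,13), (7,13), (8,10), (12,10), (12,13)} (total capacity 46)

augment #1: 3→6→13 push 5
augment #2: 3→7→13 push 13
augment #3: 3→12→13 push 4
augment #4: 3→12→10→13 push 20
augment #5: 3→0→2→10→13 push 1
augment #6: 3→4→8→10→13 push 3
max flow = 46; residual-reachable set from 3 gives S-side
cut edges (S→T): {(2,10), (6,13), (7,13), (8,10), (12,10), (12,13)} total cap 46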